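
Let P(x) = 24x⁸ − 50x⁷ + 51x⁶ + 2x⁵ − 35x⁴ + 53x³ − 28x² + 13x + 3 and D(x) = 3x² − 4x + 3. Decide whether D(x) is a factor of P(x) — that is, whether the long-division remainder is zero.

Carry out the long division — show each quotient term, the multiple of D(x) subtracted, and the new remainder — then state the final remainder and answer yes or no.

Step 1: lead(24x⁸ − 50x⁷ + 51x⁶ + 2x⁵ − 35x⁴ + 53x³ − 28x² + 13x + 3) ÷ lead(D) = 24x⁸ ÷ 3x² = 8x⁶. Subtract (8x⁶)·D = 24x⁸ − 32x⁷ + 24x⁶. Remainder: −18x⁷ + 27x⁶ + 2x⁵ − 35x⁴ + 53x³ − 28x² + 13x + 3.
Step 2: lead(−18x⁷ + 27x⁶ + 2x⁵ − 35x⁴ + 53x³ − 28x² + 13x + 3) ÷ lead(D) = −18x⁷ ÷ 3x² = −6x⁵. Subtract (−6x⁵)·D = −18x⁷ + 24x⁶ − 18x⁵. Remainder: 3x⁶ + 20x⁵ − 35x⁴ + 53x³ − 28x² + 13x + 3.
Step 3: lead(3x⁶ + 20x⁵ − 35x⁴ + 53x³ − 28x² + 13x + 3) ÷ lead(D) = 3x⁶ ÷ 3x² = x⁴. Subtract (x⁴)·D = 3x⁶ − 4x⁵ + 3x⁴. Remainder: 24x⁵ − 38x⁴ + 53x³ − 28x² + 13x + 3.
Step 4: lead(24x⁵ − 38x⁴ + 53x³ − 28x² + 13x + 3) ÷ lead(D) = 24x⁵ ÷ 3x² = 8x³. Subtract (8x³)·D = 24x⁵ − 32x⁴ + 24x³. Remainder: −6x⁴ + 29x³ − 28x² + 13x + 3.
Step 5: lead(−6x⁴ + 29x³ − 28x² + 13x + 3) ÷ lead(D) = −6x⁴ ÷ 3x² = −2x². Subtract (−2x²)·D = −6x⁴ + 8x³ − 6x². Remainder: 21x³ − 22x² + 13x + 3.
Step 6: lead(21x³ − 22x² + 13x + 3) ÷ lead(D) = 21x³ ÷ 3x² = 7x. Subtract (7x)·D = 21x³ − 28x² + 21x. Remainder: 6x² − 8x + 3.
Step 7: lead(6x² − 8x + 3) ÷ lead(D) = 6x² ÷ 3x² = 2. Subtract (2)·D = 6x² − 8x + 6. Remainder: −3.

R(x) = −3, so D(x) is not a factor of P(x). no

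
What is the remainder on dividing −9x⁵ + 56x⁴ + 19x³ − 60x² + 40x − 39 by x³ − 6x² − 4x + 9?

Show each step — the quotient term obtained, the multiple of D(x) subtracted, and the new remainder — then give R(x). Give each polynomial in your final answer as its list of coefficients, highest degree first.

R = [-1, 2, 6]

Step 1: lead(−9x⁵ + 56x⁴ + 19x³ − 60x² + 40x − 39) ÷ lead(D) = −9x⁵ ÷ x³ = −9x². Subtract (−9x²)·D = −9x⁵ + 54x⁴ + 36x³ − 81x². Remainder: 2x⁴ − 17x³ + 21x² + 40x − 39.
Step 2: lead(2x⁴ − 17x³ + 21x² + 40x − 39) ÷ lead(D) = 2x⁴ ÷ x³ = 2x. Subtract (2x)·D = 2x⁴ − 12x³ − 8x² + 18x. Remainder: −5x³ + 29x² + 22x − 39.
Step 3: lead(−5x³ + 29x² + 22x − 39) ÷ lead(D) = −5x³ ÷ x³ = −5. Subtract (−5)·D = −5x³ + 30x² + 20x − 45. Remainder: −x² + 2x + 6.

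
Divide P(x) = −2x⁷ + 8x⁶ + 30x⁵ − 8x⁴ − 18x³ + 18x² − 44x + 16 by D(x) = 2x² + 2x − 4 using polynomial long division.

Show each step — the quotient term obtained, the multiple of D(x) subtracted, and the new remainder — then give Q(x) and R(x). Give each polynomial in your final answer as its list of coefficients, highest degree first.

Step 1: lead(−2x⁷ + 8x⁶ + 30x⁵ − 8x⁴ − 18x³ + 18x² − 44x + 16) ÷ lead(D) = −2x⁷ ÷ 2x² = −x⁵. Subtract (−x⁵)·D = −2x⁷ − 2x⁶ + 4x⁵. Remainder: 10x⁶ + 26x⁵ − 8x⁴ − 18x³ + 18x² − 44x + 16.
Step 2: lead(10x⁶ + 26x⁵ − 8x⁴ − 18x³ + 18x² − 44x + 16) ÷ lead(D) = 10x⁶ ÷ 2x² = 5x⁴. Subtract (5x⁴)·D = 10x⁶ + 10x⁵ − 20x⁴. Remainder: 16x⁵ + 12x⁴ − 18x³ + 18x² − 44x + 16.
Step 3: lead(16x⁵ + 12x⁴ − 18x³ + 18x² − 44x + 16) ÷ lead(D) = 16x⁵ ÷ 2x² = 8x³. Subtract (8x³)·D = 16x⁵ + 16x⁴ − 32x³. Remainder: −4x⁴ + 14x³ + 18x² − 44x + 16.
Step 4: lead(−4x⁴ + 14x³ + 18x² − 44x + 16) ÷ lead(D) = −4x⁴ ÷ 2x² = −2x². Subtract (−2x²)·D = −4x⁴ − 4x³ + 8x². Remainder: 18x³ + 10x² − 44x + 16.
Step 5: lead(18x³ + 10x² − 44x + 16) ÷ lead(D) = 18x³ ÷ 2x² = 9x. Subtract (9x)·D = 18x³ + 18x² − 36x. Remainder: −8x² − 8x + 16.
Step 6: lead(−8x² − 8x + 16) ÷ lead(D) = −8x² ÷ 2x² = −4. Subtract (−4)·D = −8x² − 8x + 16. Remainder: 0.

Q = [-1, 5, 8, -2, 9, -4]; R = [0]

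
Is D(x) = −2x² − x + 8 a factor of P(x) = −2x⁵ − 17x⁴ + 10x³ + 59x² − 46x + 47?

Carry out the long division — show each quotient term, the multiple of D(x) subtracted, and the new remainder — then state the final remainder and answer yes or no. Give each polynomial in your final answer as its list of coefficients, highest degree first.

Step 1: lead(−2x⁵ − 17x⁴ + 10x³ + 59x² − 46x + 47) ÷ lead(D) = −2x⁵ ÷ −2x² = x³. Subtract (x³)·D = −2x⁵ − x⁴ + 8x³. Remainder: −16x⁴ + 2x³ + 59x² − 46x + 47.
Step 2: lead(−16x⁴ + 2x³ + 59x² − 46x + 47) ÷ lead(D) = −16x⁴ ÷ −2x² = 8x². Subtract (8x²)·D = −16x⁴ − 8x³ + 64x². Remainder: 10x³ − 5x² − 46x + 47.
Step 3: lead(10x³ − 5x² − 46x + 47) ÷ lead(D) = 10x³ ÷ −2x² = −5x. Subtract (−5x)·D = 10x³ + 5x² − 40x. Remainder: −10x² − 6x + 47.
Step 4: lead(−10x² − 6x + 47) ÷ lead(D) = −10x² ÷ −2x² = 5. Subtract (5)·D = −10x² − 5x + 40. Remainder: −x + 7.

R = [-1, 7], so D(x) is not a factor of P(x). no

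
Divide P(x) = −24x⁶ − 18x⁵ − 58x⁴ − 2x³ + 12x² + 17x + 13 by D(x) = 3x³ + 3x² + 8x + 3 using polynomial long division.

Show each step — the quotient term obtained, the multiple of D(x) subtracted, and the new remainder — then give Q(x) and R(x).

Q(x) = −8x³ + 2x² + 2; R(x) = x + 7

Step 1: lead(−24x⁶ − 18x⁵ − 58x⁴ − 2x³ + 12x² + 17x + 13) ÷ lead(D) = −24x⁶ ÷ 3x³ = −8x³. Subtract (−8x³)·D = −24x⁶ − 24x⁵ − 64x⁴ − 24x³. Remainder: 6x⁵ + 6x⁴ + 22x³ + 12x² + 17x + 13.
Step 2: lead(6x⁵ + 6x⁴ + 22x³ + 12x² + 17x + 13) ÷ lead(D) = 6x⁵ ÷ 3x³ = 2x². Subtract (2x²)·D = 6x⁵ + 6x⁴ + 16x³ + 6x². Remainder: 6x³ + 6x² + 17x + 13.
Step 3: lead(6x³ + 6x² + 17x + 13) ÷ lead(D) = 6x³ ÷ 3x³ = 2. Subtract (2)·D = 6x³ + 6x² + 16x + 6. Remainder: x + 7.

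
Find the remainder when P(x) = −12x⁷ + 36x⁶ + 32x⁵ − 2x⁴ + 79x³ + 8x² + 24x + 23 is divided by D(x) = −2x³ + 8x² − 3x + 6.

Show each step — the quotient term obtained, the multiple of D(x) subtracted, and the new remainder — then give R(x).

R(x) = −1

Step 1: lead(−12x⁷ + 36x⁶ + 32x⁵ − 2x⁴ + 79x³ + 8x² + 24x + 23) ÷ lead(D) = −12x⁷ ÷ −2x³ = 6x⁴. Subtract (6x⁴)·D = −12x⁷ + 48x⁶ − 18x⁵ + 36x⁴. Remainder: −12x⁶ + 50x⁵ − 38x⁴ + 79x³ + 8x² + 24x + 23.
Step 2: lead(−12x⁶ + 50x⁵ − 38x⁴ + 79x³ + 8x² + 24x + 23) ÷ lead(D) = −12x⁶ ÷ −2x³ = 6x³. Subtract (6x³)·D = −12x⁶ + 48x⁵ − 18x⁴ + 36x³. Remainder: 2x⁵ − 20x⁴ + 43x³ + 8x² + 24x + 23.
Step 3: lead(2x⁵ − 20x⁴ + 43x³ + 8x² + 24x + 23) ÷ lead(D) = 2x⁵ ÷ −2x³ = −x². Subtract (−x²)·D = 2x⁵ − 8x⁴ + 3x³ − 6x². Remainder: −12x⁴ + 40x³ + 14x² + 24x + 23.
Step 4: lead(−12x⁴ + 40x³ + 14x² + 24x + 23) ÷ lead(D) = −12x⁴ ÷ −2x³ = 6x. Subtract (6x)·D = −12x⁴ + 48x³ − 18x² + 36x. Remainder: −8x³ + 32x² − 12x + 23.
Step 5: lead(−8x³ + 32x² − 12x + 23) ÷ lead(D) = −8x³ ÷ −2x³ = 4. Subtract (4)·D = −8x³ + 32x² − 12x + 24. Remainder: −1.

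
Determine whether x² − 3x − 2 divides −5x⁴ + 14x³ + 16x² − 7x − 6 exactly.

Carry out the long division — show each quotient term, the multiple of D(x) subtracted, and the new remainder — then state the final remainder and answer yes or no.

R(x) = 0, so D(x) is a factor of P(x). yes

Step 1: lead(−5x⁴ + 14x³ + 16x² − 7x − 6) ÷ lead(D) = −5x⁴ ÷ x² = −5x². Subtract (−5x²)·D = −5x⁴ + 15x³ + 10x². Remainder: −x³ + 6x² − 7x − 6.
Step 2: lead(−x³ + 6x² − 7x − 6) ÷ lead(D) = −x³ ÷ x² = −x. Subtract (−x)·D = −x³ + 3x² + 2x. Remainder: 3x² − 9x − 6.
Step 3: lead(3x² − 9x − 6) ÷ lead(D) = 3x² ÷ x² = 3. Subtract (3)·D = 3x² − 9x − 6. Remainder: 0.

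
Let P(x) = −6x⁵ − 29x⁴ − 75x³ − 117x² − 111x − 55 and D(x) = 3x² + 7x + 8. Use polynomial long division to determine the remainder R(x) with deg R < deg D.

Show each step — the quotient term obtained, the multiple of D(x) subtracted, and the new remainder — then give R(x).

R(x) = 2x + 1

Step 1: lead(−6x⁵ − 29x⁴ − 75x³ − 117x² − 111x − 55) ÷ lead(D) = −6x⁵ ÷ 3x² = −2x³. Subtract (−2x³)·D = −6x⁵ − 14x⁴ − 16x³. Remainder: −15x⁴ − 59x³ − 117x² − 111x − 55.
Step 2: lead(−15x⁴ − 59x³ − 117x² − 111x − 55) ÷ lead(D) = −15x⁴ ÷ 3x² = −5x². Subtract (−5x²)·D = −15x⁴ − 35x³ − 40x². Remainder: −24x³ − 77x² − 111x − 55.
Step 3: lead(−24x³ − 77x² − 111x − 55) ÷ lead(D) = −24x³ ÷ 3x² = −8x. Subtract (−8x)·D = −24x³ − 56x² − 64x. Remainder: −21x² − 47x − 55.
Step 4: lead(−21x² − 47x − 55) ÷ lead(D) = −21x² ÷ 3x² = −7. Subtract (−7)·D = −21x² − 49x − 56. Remainder: 2x + 1.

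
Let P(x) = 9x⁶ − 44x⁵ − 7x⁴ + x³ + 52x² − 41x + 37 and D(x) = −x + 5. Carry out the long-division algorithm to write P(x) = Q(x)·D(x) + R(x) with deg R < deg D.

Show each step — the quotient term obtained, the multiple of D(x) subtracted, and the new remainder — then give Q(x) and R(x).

Q(x) = −9x⁵ − x⁴ + 2x³ + 9x² − 7x + 6; R(x) = 7

Step 1: lead(9x⁶ − 44x⁵ − 7x⁴ + x³ + 52x² − 41x + 37) ÷ lead(D) = 9x⁶ ÷ −x = −9x⁵. Subtract (−9x⁵)·D = 9x⁶ − 45x⁵. Remainder: x⁵ − 7x⁴ + x³ + 52x² − 41x + 37.
Step 2: lead(x⁵ − 7x⁴ + x³ + 52x² − 41x + 37) ÷ lead(D) = x⁵ ÷ −x = −x⁴. Subtract (−x⁴)·D = x⁵ − 5x⁴. Remainder: −2x⁴ + x³ + 52x² − 41x + 37.
Step 3: lead(−2x⁴ + x³ + 52x² − 41x + 37) ÷ lead(D) = −2x⁴ ÷ −x = 2x³. Subtract (2x³)·D = −2x⁴ + 10x³. Remainder: −9x³ + 52x² − 41x + 37.
Step 4: lead(−9x³ + 52x² − 41x + 37) ÷ lead(D) = −9x³ ÷ −x = 9x². Subtract (9x²)·D = −9x³ + 45x². Remainder: 7x² − 41x + 37.
Step 5: lead(7x² − 41x + 37) ÷ lead(D) = 7x² ÷ −x = −7x. Subtract (−7x)·D = 7x² − 35x. Remainder: −6x + 37.
Step 6: lead(−6x + 37) ÷ lead(D) = −6x ÷ −x = 6. Subtract (6)·D = −6x + 30. Remainder: 7.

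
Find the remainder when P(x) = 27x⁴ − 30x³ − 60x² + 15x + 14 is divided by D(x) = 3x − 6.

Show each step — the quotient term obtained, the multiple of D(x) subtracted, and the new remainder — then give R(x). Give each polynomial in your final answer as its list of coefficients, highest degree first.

R = [-4]

Step 1: lead(27x⁴ − 30x³ − 60x² + 15x + 14) ÷ lead(D) = 27x⁴ ÷ 3x = 9x³. Subtract (9x³)·D = 27x⁴ − 54x³. Remainder: 24x³ − 60x² + 15x + 14.
Step 2: lead(24x³ − 60x² + 15x + 14) ÷ lead(D) = 24x³ ÷ 3x = 8x². Subtract (8x²)·D = 24x³ − 48x². Remainder: −12x² + 15x + 14.
Step 3: lead(−12x² + 15x + 14) ÷ lead(D) = −12x² ÷ 3x = −4x. Subtract (−4x)·D = −12x² + 24x. Remainder: −9x + 14.
Step 4: lead(−9x + 14) ÷ lead(D) = −9x ÷ 3x = −3. Subtract (−3)·D = −9x + 18. Remainder: −4.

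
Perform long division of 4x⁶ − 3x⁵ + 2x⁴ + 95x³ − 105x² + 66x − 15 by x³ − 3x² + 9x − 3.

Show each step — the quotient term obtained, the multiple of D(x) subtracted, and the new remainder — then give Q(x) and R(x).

Q(x) = 4x³ + 9x² − 7x + 5; R(x) = 0

Step 1: lead(4x⁶ − 3x⁵ + 2x⁴ + 95x³ − 105x² + 66x − 15) ÷ lead(D) = 4x⁶ ÷ x³ = 4x³. Subtract (4x³)·D = 4x⁶ − 12x⁵ + 36x⁴ − 12x³. Remainder: 9x⁵ − 34x⁴ + 107x³ − 105x² + 66x − 15.
Step 2: lead(9x⁵ − 34x⁴ + 107x³ − 105x² + 66x − 15) ÷ lead(D) = 9x⁵ ÷ x³ = 9x². Subtract (9x²)·D = 9x⁵ − 27x⁴ + 81x³ − 27x². Remainder: −7x⁴ + 26x³ − 78x² + 66x − 15.
Step 3: lead(−7x⁴ + 26x³ − 78x² + 66x − 15) ÷ lead(D) = −7x⁴ ÷ x³ = −7x. Subtract (−7x)·D = −7x⁴ + 21x³ − 63x² + 21x. Remainder: 5x³ − 15x² + 45x − 15.
Step 4: lead(5x³ − 15x² + 45x − 15) ÷ lead(D) = 5x³ ÷ x³ = 5. Subtract (5)·D = 5x³ − 15x² + 45x − 15. Remainder: 0.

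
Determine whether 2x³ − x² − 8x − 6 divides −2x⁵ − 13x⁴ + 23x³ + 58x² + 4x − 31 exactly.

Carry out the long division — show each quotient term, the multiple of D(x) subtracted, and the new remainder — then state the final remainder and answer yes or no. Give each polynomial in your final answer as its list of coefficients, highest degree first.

R = [-6, -7], so D(x) is not a factor of P(x). no

Step 1: lead(−2x⁵ − 13x⁴ + 23x³ + 58x² + 4x − 31) ÷ lead(D) = −2x⁵ ÷ 2x³ = −x². Subtract (−x²)·D = −2x⁵ + x⁴ + 8x³ + 6x². Remainder: −14x⁴ + 15x³ + 52x² + 4x − 31.
Step 2: lead(−14x⁴ + 15x³ + 52x² + 4x − 31) ÷ lead(D) = −14x⁴ ÷ 2x³ = −7x. Subtract (−7x)·D = −14x⁴ + 7x³ + 56x² + 42x. Remainder: 8x³ − 4x² − 38x − 31.
Step 3: lead(8x³ − 4x² − 38x − 31) ÷ lead(D) = 8x³ ÷ 2x³ = 4. Subtract (4)·D = 8x³ − 4x² − 32x − 24. Remainder: −6x − 7.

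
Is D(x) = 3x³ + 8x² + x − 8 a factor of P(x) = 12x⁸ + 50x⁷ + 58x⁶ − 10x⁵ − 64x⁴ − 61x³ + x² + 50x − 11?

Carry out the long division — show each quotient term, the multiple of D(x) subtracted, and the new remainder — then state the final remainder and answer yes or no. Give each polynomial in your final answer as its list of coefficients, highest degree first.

Step 1: lead(12x⁸ + 50x⁷ + 58x⁶ − 10x⁵ − 64x⁴ − 61x³ + x² + 50x − 11) ÷ lead(D) = 12x⁸ ÷ 3x³ = 4x⁵. Subtract (4x⁵)·D = 12x⁸ + 32x⁷ + 4x⁶ − 32x⁵. Remainder: 18x⁷ + 54x⁶ + 22x⁵ − 64x⁴ − 61x³ + x² + 50x − 11.
Step 2: lead(18x⁷ + 54x⁶ + 22x⁵ − 64x⁴ − 61x³ + x² + 50x − 11) ÷ lead(D) = 18x⁷ ÷ 3x³ = 6x⁴. Subtract (6x⁴)·D = 18x⁷ + 48x⁶ + 6x⁵ − 48x⁴. Remainder: 6x⁶ + 16x⁵ − 16x⁴ − 61x³ + x² + 50x − 11.
Step 3: lead(6x⁶ + 16x⁵ − 16x⁴ − 61x³ + x² + 50x − 11) ÷ lead(D) = 6x⁶ ÷ 3x³ = 2x³. Subtract (2x³)·D = 6x⁶ + 16x⁵ + 2x⁴ − 16x³. Remainder: −18x⁴ − 45x³ + x² + 50x − 11.
Step 4: lead(−18x⁴ − 45x³ + x² + 50x − 11) ÷ lead(D) = −18x⁴ ÷ 3x³ = −6x. Subtract (−6x)·D = −18x⁴ − 48x³ − 6x² + 48x. Remainder: 3x³ + 7x² + 2x − 11.
Step 5: lead(3x³ + 7x² + 2x − 11) ÷ lead(D) = 3x³ ÷ 3x³ = 1. Subtract (1)·D = 3x³ + 8x² + x − 8. Remainder: −x² + x − 3.

R = [-1, 1, -3], so D(x) is not a factor of P(x). no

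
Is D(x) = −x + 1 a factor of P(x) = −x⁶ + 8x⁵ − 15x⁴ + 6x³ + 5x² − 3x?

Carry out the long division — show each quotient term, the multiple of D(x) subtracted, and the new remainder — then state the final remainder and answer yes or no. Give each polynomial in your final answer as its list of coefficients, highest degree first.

R = [0], so D(x) is a factor of P(x). yes

Step 1: lead(−x⁶ + 8x⁵ − 15x⁴ + 6x³ + 5x² − 3x) ÷ lead(D) = −x⁶ ÷ −x = x⁵. Subtract (x⁵)·D = −x⁶ + x⁵. Remainder: 7x⁵ − 15x⁴ + 6x³ + 5x² − 3x.
Step 2: lead(7x⁵ − 15x⁴ + 6x³ + 5x² − 3x) ÷ lead(D) = 7x⁵ ÷ −x = −7x⁴. Subtract (−7x⁴)·D = 7x⁵ − 7x⁴. Remainder: −8x⁴ + 6x³ + 5x² − 3x.
Step 3: lead(−8x⁴ + 6x³ + 5x² − 3x) ÷ lead(D) = −8x⁴ ÷ −x = 8x³. Subtract (8x³)·D = −8x⁴ + 8x³. Remainder: −2x³ + 5x² − 3x.
Step 4: lead(−2x³ + 5x² − 3x) ÷ lead(D) = −2x³ ÷ −x = 2x². Subtract (2x²)·D = −2x³ + 2x². Remainder: 3x² − 3x.
Step 5: lead(3x² − 3x) ÷ lead(D) = 3x² ÷ −x = −3x. Subtract (−3x)·D = 3x² − 3x. Remainder: 0.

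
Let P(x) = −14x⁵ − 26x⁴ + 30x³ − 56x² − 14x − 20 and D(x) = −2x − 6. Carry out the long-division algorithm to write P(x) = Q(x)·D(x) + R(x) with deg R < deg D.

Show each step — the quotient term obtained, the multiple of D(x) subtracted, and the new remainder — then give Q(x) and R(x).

Q(x) = 7x⁴ − 8x³ + 9x² + x + 4; R(x) = 4

Step 1: lead(−14x⁵ − 26x⁴ + 30x³ − 56x² − 14x − 20) ÷ lead(D) = −14x⁵ ÷ −2x = 7x⁴. Subtract (7x⁴)·D = −14x⁵ − 42x⁴. Remainder: 16x⁴ + 30x³ − 56x² − 14x − 20.
Step 2: lead(16x⁴ + 30x³ − 56x² − 14x − 20) ÷ lead(D) = 16x⁴ ÷ −2x = −8x³. Subtract (−8x³)·D = 16x⁴ + 48x³. Remainder: −18x³ − 56x² − 14x − 20.
Step 3: lead(−18x³ − 56x² − 14x − 20) ÷ lead(D) = −18x³ ÷ −2x = 9x². Subtract (9x²)·D = −18x³ − 54x². Remainder: −2x² − 14x − 20.
Step 4: lead(−2x² − 14x − 20) ÷ lead(D) = −2x² ÷ −2x = x. Subtract (x)·D = −2x² − 6x. Remainder: −8x − 20.
Step 5: lead(−8x − 20) ÷ lead(D) = −8x ÷ −2x = 4. Subtract (4)·D = −8x − 24. Remainder: 4.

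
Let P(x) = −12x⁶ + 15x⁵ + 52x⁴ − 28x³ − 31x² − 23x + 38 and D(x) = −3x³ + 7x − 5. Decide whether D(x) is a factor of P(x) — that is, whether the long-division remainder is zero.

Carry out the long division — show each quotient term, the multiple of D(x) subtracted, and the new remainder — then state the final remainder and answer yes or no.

R(x) = −7, so D(x) is not a factor of P(x). no

Step 1: lead(−12x⁶ + 15x⁵ + 52x⁴ − 28x³ − 31x² − 23x + 38) ÷ lead(D) = −12x⁶ ÷ −3x³ = 4x³. Subtract (4x³)·D = −12x⁶ + 28x⁴ − 20x³. Remainder: 15x⁵ + 24x⁴ − 8x³ − 31x² − 23x + 38.
Step 2: lead(15x⁵ + 24x⁴ − 8x³ − 31x² − 23x + 38) ÷ lead(D) = 15x⁵ ÷ −3x³ = −5x². Subtract (−5x²)·D = 15x⁵ − 35x³ + 25x². Remainder: 24x⁴ + 27x³ − 56x² − 23x + 38.
Step 3: lead(24x⁴ + 27x³ − 56x² − 23x + 38) ÷ lead(D) = 24x⁴ ÷ −3x³ = −8x. Subtract (−8x)·D = 24x⁴ − 56x² + 40x. Remainder: 27x³ − 63x + 38.
Step 4: lead(27x³ − 63x + 38) ÷ lead(D) = 27x³ ÷ −3x³ = −9. Subtract (−9)·D = 27x³ − 63x + 45. Remainder: −7.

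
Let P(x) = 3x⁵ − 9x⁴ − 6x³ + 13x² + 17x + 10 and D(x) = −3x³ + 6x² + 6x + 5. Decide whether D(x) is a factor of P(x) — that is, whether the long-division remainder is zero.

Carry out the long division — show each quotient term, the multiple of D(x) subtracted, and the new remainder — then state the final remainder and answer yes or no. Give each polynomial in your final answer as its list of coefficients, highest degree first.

R = [0], so D(x) is a factor of P(x). yes

Step 1: lead(3x⁵ − 9x⁴ − 6x³ + 13x² + 17x + 10) ÷ lead(D) = 3x⁵ ÷ −3x³ = −x². Subtract (−x²)·D = 3x⁵ − 6x⁴ − 6x³ − 5x². Remainder: −3x⁴ + 18x² + 17x + 10.
Step 2: lead(−3x⁴ + 18x² + 17x + 10) ÷ lead(D) = −3x⁴ ÷ −3x³ = x. Subtract (x)·D = −3x⁴ + 6x³ + 6x² + 5x. Remainder: −6x³ + 12x² + 12x + 10.
Step 3: lead(−6x³ + 12x² + 12x + 10) ÷ lead(D) = −6x³ ÷ −3x³ = 2. Subtract (2)·D = −6x³ + 12x² + 12x + 10. Remainder: 0.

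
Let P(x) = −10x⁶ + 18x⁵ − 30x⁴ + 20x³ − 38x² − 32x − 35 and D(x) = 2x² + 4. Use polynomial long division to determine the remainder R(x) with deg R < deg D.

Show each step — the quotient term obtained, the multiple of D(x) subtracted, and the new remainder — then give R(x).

Step 1: lead(−10x⁶ + 18x⁵ − 30x⁴ + 20x³ − 38x² − 32x − 35) ÷ lead(D) = −10x⁶ ÷ 2x² = −5x⁴. Subtract (−5x⁴)·D = −10x⁶ − 20x⁴. Remainder: 18x⁵ − 10x⁴ + 20x³ − 38x² − 32x − 35.
Step 2: lead(18x⁵ − 10x⁴ + 20x³ − 38x² − 32x − 35) ÷ lead(D) = 18x⁵ ÷ 2x² = 9x³. Subtract (9x³)·D = 18x⁵ + 36x³. Remainder: −10x⁴ − 16x³ − 38x² − 32x − 35.
Step 3: lead(−10x⁴ − 16x³ − 38x² − 32x − 35) ÷ lead(D) = −10x⁴ ÷ 2x² = −5x². Subtract (−5x²)·D = −10x⁴ − 20x². Remainder: −16x³ − 18x² − 32x − 35.
Step 4: lead(−16x³ − 18x² − 32x − 35) ÷ lead(D) = −16x³ ÷ 2x² = −8x. Subtract (−8x)·D = −16x³ − 32x. Remainder: −18x² − 35.
Step 5: lead(−18x² − 35) ÷ lead(D) = −18x² ÷ 2x² = −9. Subtract (−9)·D = −18x² − 36. Remainder: 1.

R(x) = 1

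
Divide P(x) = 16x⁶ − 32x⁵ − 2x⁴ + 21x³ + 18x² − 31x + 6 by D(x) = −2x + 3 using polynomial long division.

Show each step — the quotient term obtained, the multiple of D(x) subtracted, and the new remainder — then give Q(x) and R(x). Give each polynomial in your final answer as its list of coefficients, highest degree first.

Step 1: lead(16x⁶ − 32x⁵ − 2x⁴ + 21x³ + 18x² − 31x + 6) ÷ lead(D) = 16x⁶ ÷ −2x = −8x⁵. Subtract (−8x⁵)·D = 16x⁶ − 24x⁵. Remainder: −8x⁵ − 2x⁴ + 21x³ + 18x² − 31x + 6.
Step 2: lead(−8x⁵ − 2x⁴ + 21x³ + 18x² − 31x + 6) ÷ lead(D) = −8x⁵ ÷ −2x = 4x⁴. Subtract (4x⁴)·D = −8x⁵ + 12x⁴. Remainder: −14x⁴ + 21x³ + 18x² − 31x + 6.
Step 3: lead(−14x⁴ + 21x³ + 18x² − 31x + 6) ÷ lead(D) = −14x⁴ ÷ −2x = 7x³. Subtract (7x³)·D = −14x⁴ + 21x³. Remainder: 18x² − 31x + 6.
Step 4: lead(18x² − 31x + 6) ÷ lead(D) = 18x² ÷ −2x = −9x. Subtract (−9x)·D = 18x² − 27x. Remainder: −4x + 6.
Step 5: lead(−4x + 6) ÷ lead(D) = −4x ÷ −2x = 2. Subtract (2)·D = −4x + 6. Remainder: 0.

Q = [-8, 4, 7, 0, -9, 2]; R = [0]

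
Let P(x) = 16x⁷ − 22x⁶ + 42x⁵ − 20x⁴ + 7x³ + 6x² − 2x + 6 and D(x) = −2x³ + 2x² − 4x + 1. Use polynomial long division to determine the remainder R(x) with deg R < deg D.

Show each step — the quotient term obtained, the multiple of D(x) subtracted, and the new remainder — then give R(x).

Step 1: lead(16x⁷ − 22x⁶ + 42x⁵ − 20x⁴ + 7x³ + 6x² − 2x + 6) ÷ lead(D) = 16x⁷ ÷ −2x³ = −8x⁴. Subtract (−8x⁴)·D = 16x⁷ − 16x⁶ + 32x⁵ − 8x⁴. Remainder: −6x⁶ + 10x⁵ − 12x⁴ + 7x³ + 6x² − 2x + 6.
Step 2: lead(−6x⁶ + 10x⁵ − 12x⁴ + 7x³ + 6x² − 2x + 6) ÷ lead(D) = −6x⁶ ÷ −2x³ = 3x³. Subtract (3x³)·D = −6x⁶ + 6x⁵ − 12x⁴ + 3x³. Remainder: 4x⁵ + 4x³ + 6x² − 2x + 6.
Step 3: lead(4x⁵ + 4x³ + 6x² − 2x + 6) ÷ lead(D) = 4x⁵ ÷ −2x³ = −2x². Subtract (−2x²)·D = 4x⁵ − 4x⁴ + 8x³ − 2x². Remainder: 4x⁴ − 4x³ + 8x² − 2x + 6.
Step 4: lead(4x⁴ − 4x³ + 8x² − 2x + 6) ÷ lead(D) = 4x⁴ ÷ −2x³ = −2x. Subtract (−2x)·D = 4x⁴ − 4x³ + 8x² − 2x. Remainder: 6.

R(x) = 6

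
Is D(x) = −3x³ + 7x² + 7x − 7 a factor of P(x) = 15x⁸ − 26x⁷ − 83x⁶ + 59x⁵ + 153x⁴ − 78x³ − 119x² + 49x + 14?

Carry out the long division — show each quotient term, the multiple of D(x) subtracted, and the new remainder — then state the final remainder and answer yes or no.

R(x) = 0, so D(x) is a factor of P(x). yes

Step 1: lead(15x⁸ − 26x⁷ − 83x⁶ + 59x⁵ + 153x⁴ − 78x³ − 119x² + 49x + 14) ÷ lead(D) = 15x⁸ ÷ −3x³ = −5x⁵. Subtract (−5x⁵)·D = 15x⁸ − 35x⁷ − 35x⁶ + 35x⁵. Remainder: 9x⁷ − 48x⁶ + 24x⁵ + 153x⁴ − 78x³ − 119x² + 49x + 14.
Step 2: lead(9x⁷ − 48x⁶ + 24x⁵ + 153x⁴ − 78x³ − 119x² + 49x + 14) ÷ lead(D) = 9x⁷ ÷ −3x³ = −3x⁴. Subtract (−3x⁴)·D = 9x⁷ − 21x⁶ − 21x⁵ + 21x⁴. Remainder: −27x⁶ + 45x⁵ + 132x⁴ − 78x³ − 119x² + 49x + 14.
Step 3: lead(−27x⁶ + 45x⁵ + 132x⁴ − 78x³ − 119x² + 49x + 14) ÷ lead(D) = −27x⁶ ÷ −3x³ = 9x³. Subtract (9x³)·D = −27x⁶ + 63x⁵ + 63x⁴ − 63x³. Remainder: −18x⁵ + 69x⁴ − 15x³ − 119x² + 49x + 14.
Step 4: lead(−18x⁵ + 69x⁴ − 15x³ − 119x² + 49x + 14) ÷ lead(D) = −18x⁵ ÷ −3x³ = 6x². Subtract (6x²)·D = −18x⁵ + 42x⁴ + 42x³ − 42x². Remainder: 27x⁴ − 57x³ − 77x² + 49x + 14.
Step 5: lead(27x⁴ − 57x³ − 77x² + 49x + 14) ÷ lead(D) = 27x⁴ ÷ −3x³ = −9x. Subtract (−9x)·D = 27x⁴ − 63x³ − 63x² + 63x. Remainder: 6x³ − 14x² − 14x + 14.
Step 6: lead(6x³ − 14x² − 14x + 14) ÷ lead(D) = 6x³ ÷ −3x³ = −2. Subtract (−2)·D = 6x³ − 14x² − 14x + 14. Remainder: 0.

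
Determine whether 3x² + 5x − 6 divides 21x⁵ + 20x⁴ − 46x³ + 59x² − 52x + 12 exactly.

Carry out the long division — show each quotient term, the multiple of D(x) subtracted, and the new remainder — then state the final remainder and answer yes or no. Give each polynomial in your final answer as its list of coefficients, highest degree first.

R = [0], so D(x) is a factor of P(x). yes

Step 1: lead(21x⁵ + 20x⁴ − 46x³ + 59x² − 52x + 12) ÷ lead(D) = 21x⁵ ÷ 3x² = 7x³. Subtract (7x³)·D = 21x⁵ + 35x⁴ − 42x³. Remainder: −15x⁴ − 4x³ + 59x² − 52x + 12.
Step 2: lead(−15x⁴ − 4x³ + 59x² − 52x + 12) ÷ lead(D) = −15x⁴ ÷ 3x² = −5x². Subtract (−5x²)·D = −15x⁴ − 25x³ + 30x². Remainder: 21x³ + 29x² − 52x + 12.
Step 3: lead(21x³ + 29x² − 52x + 12) ÷ lead(D) = 21x³ ÷ 3x² = 7x. Subtract (7x)·D = 21x³ + 35x² − 42x. Remainder: −6x² − 10x + 12.
Step 4: lead(−6x² − 10x + 12) ÷ lead(D) = −6x² ÷ 3x² = −2. Subtract (−2)·D = −6x² − 10x + 12. Remainder: 0.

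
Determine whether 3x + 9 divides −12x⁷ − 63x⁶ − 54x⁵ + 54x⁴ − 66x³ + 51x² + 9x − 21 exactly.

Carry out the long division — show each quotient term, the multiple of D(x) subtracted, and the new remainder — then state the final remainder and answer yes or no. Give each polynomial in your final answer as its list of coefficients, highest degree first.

R = [6], so D(x) is not a factor of P(x). no

Step 1: lead(−12x⁷ − 63x⁶ − 54x⁵ + 54x⁴ − 66x³ + 51x² + 9x − 21) ÷ lead(D) = −12x⁷ ÷ 3x = −4x⁶. Subtract (−4x⁶)·D = −12x⁷ − 36x⁶. Remainder: −27x⁶ − 54x⁵ + 54x⁴ − 66x³ + 51x² + 9x − 21.
Step 2: lead(−27x⁶ − 54x⁵ + 54x⁴ − 66x³ + 51x² + 9x − 21) ÷ lead(D) = −27x⁶ ÷ 3x = −9x⁵. Subtract (−9x⁵)·D = −27x⁶ − 81x⁵. Remainder: 27x⁵ + 54x⁴ − 66x³ + 51x² + 9x − 21.
Step 3: lead(27x⁵ + 54x⁴ − 66x³ + 51x² + 9x − 21) ÷ lead(D) = 27x⁵ ÷ 3x = 9x⁴. Subtract (9x⁴)·D = 27x⁵ + 81x⁴. Remainder: −27x⁴ − 66x³ + 51x² + 9x − 21.
Step 4: lead(−27x⁴ − 66x³ + 51x² + 9x − 21) ÷ lead(D) = −27x⁴ ÷ 3x = −9x³. Subtract (−9x³)·D = −27x⁴ − 81x³. Remainder: 15x³ + 51x² + 9x − 21.
Step 5: lead(15x³ + 51x² + 9x − 21) ÷ lead(D) = 15x³ ÷ 3x = 5x². Subtract (5x²)·D = 15x³ + 45x². Remainder: 6x² + 9x − 21.
Step 6: lead(6x² + 9x − 21) ÷ lead(D) = 6x² ÷ 3x = 2x. Subtract (2x)·D = 6x² + 18x. Remainder: −9x − 21.
Step 7: lead(−9x − 21) ÷ lead(D) = −9x ÷ 3x = −3. Subtract (−3)·D = −9x − 27. Remainder: 6.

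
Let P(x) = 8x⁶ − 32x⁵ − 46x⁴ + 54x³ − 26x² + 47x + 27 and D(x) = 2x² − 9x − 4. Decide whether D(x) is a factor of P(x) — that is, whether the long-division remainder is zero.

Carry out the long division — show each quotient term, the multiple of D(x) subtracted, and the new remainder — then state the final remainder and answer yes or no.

Step 1: lead(8x⁶ − 32x⁵ − 46x⁴ + 54x³ − 26x² + 47x + 27) ÷ lead(D) = 8x⁶ ÷ 2x² = 4x⁴. Subtract (4x⁴)·D = 8x⁶ − 36x⁵ − 16x⁴. Remainder: 4x⁵ − 30x⁴ + 54x³ − 26x² + 47x + 27.
Step 2: lead(4x⁵ − 30x⁴ + 54x³ − 26x² + 47x + 27) ÷ lead(D) = 4x⁵ ÷ 2x² = 2x³. Subtract (2x³)·D = 4x⁵ − 18x⁴ − 8x³. Remainder: −12x⁴ + 62x³ − 26x² + 47x + 27.
Step 3: lead(−12x⁴ + 62x³ − 26x² + 47x + 27) ÷ lead(D) = −12x⁴ ÷ 2x² = −6x². Subtract (−6x²)·D = −12x⁴ + 54x³ + 24x². Remainder: 8x³ − 50x² + 47x + 27.
Step 4: lead(8x³ − 50x² + 47x + 27) ÷ lead(D) = 8x³ ÷ 2x² = 4x. Subtract (4x)·D = 8x³ − 36x² − 16x. Remainder: −14x² + 63x + 27.
Step 5: lead(−14x² + 63x + 27) ÷ lead(D) = −14x² ÷ 2x² = −7. Subtract (−7)·D = −14x² + 63x + 28. Remainder: −1.

R(x) = −1, so D(x) is not a factor of P(x). no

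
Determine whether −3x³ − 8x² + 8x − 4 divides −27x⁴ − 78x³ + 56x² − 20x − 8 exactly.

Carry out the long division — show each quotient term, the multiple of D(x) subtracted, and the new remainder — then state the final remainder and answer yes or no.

R(x) = 0, so D(x) is a factor of P(x). yes

Step 1: lead(−27x⁴ − 78x³ + 56x² − 20x − 8) ÷ lead(D) = −27x⁴ ÷ −3x³ = 9x. Subtract (9x)·D = −27x⁴ − 72x³ + 72x² − 36x. Remainder: −6x³ − 16x² + 16x − 8.
Step 2: lead(−6x³ − 16x² + 16x − 8) ÷ lead(D) = −6x³ ÷ −3x³ = 2. Subtract (2)·D = −6x³ − 16x² + 16x − 8. Remainder: 0.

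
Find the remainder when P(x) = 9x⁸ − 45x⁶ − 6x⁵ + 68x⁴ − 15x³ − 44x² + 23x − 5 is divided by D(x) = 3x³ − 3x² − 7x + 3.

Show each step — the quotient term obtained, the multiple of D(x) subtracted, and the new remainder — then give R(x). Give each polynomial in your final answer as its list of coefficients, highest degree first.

Step 1: lead(9x⁸ − 45x⁶ − 6x⁵ + 68x⁴ − 15x³ − 44x² + 23x − 5) ÷ lead(D) = 9x⁸ ÷ 3x³ = 3x⁵. Subtract (3x⁵)·D = 9x⁸ − 9x⁷ − 21x⁶ + 9x⁵. Remainder: 9x⁷ − 24x⁶ − 15x⁵ + 68x⁴ − 15x³ − 44x² + 23x − 5.
Step 2: lead(9x⁷ − 24x⁶ − 15x⁵ + 68x⁴ − 15x³ − 44x² + 23x − 5) ÷ lead(D) = 9x⁷ ÷ 3x³ = 3x⁴. Subtract (3x⁴)·D = 9x⁷ − 9x⁶ − 21x⁵ + 9x⁴. Remainder: −15x⁶ + 6x⁵ + 59x⁴ − 15x³ − 44x² + 23x − 5.
Step 3: lead(−15x⁶ + 6x⁵ + 59x⁴ − 15x³ − 44x² + 23x − 5) ÷ lead(D) = −15x⁶ ÷ 3x³ = −5x³. Subtract (−5x³)·D = −15x⁶ + 15x⁵ + 35x⁴ − 15x³. Remainder: −9x⁵ + 24x⁴ − 44x² + 23x − 5.
Step 4: lead(−9x⁵ + 24x⁴ − 44x² + 23x − 5) ÷ lead(D) = −9x⁵ ÷ 3x³ = −3x². Subtract (−3x²)·D = −9x⁵ + 9x⁴ + 21x³ − 9x². Remainder: 15x⁴ − 21x³ − 35x² + 23x − 5.
Step 5: lead(15x⁴ − 21x³ − 35x² + 23x − 5) ÷ lead(D) = 15x⁴ ÷ 3x³ = 5x. Subtract (5x)·D = 15x⁴ − 15x³ − 35x² + 15x. Remainder: −6x³ + 8x − 5.
Step 6: lead(−6x³ + 8x − 5) ÷ lead(D) = −6x³ ÷ 3x³ = −2. Subtract (−2)·D = −6x³ + 6x² + 14x − 6. Remainder: −6x² − 6x + 1.

R = [-6, -6, 1]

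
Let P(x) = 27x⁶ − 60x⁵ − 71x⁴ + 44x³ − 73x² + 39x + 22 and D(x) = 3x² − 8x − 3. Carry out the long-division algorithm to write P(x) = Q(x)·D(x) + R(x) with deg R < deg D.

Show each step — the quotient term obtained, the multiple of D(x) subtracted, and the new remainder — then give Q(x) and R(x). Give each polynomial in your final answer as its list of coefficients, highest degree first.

Step 1: lead(27x⁶ − 60x⁵ − 71x⁴ + 44x³ − 73x² + 39x + 22) ÷ lead(D) = 27x⁶ ÷ 3x² = 9x⁴. Subtract (9x⁴)·D = 27x⁶ − 72x⁵ − 27x⁴. Remainder: 12x⁵ − 44x⁴ + 44x³ − 73x² + 39x + 22.
Step 2: lead(12x⁵ − 44x⁴ + 44x³ − 73x² + 39x + 22) ÷ lead(D) = 12x⁵ ÷ 3x² = 4x³. Subtract (4x³)·D = 12x⁵ − 32x⁴ − 12x³. Remainder: −12x⁴ + 56x³ − 73x² + 39x + 22.
Step 3: lead(−12x⁴ + 56x³ − 73x² + 39x + 22) ÷ lead(D) = −12x⁴ ÷ 3x² = −4x². Subtract (−4x²)·D = −12x⁴ + 32x³ + 12x². Remainder: 24x³ − 85x² + 39x + 22.
Step 4: lead(24x³ − 85x² + 39x + 22) ÷ lead(D) = 24x³ ÷ 3x² = 8x. Subtract (8x)·D = 24x³ − 64x² − 24x. Remainder: −21x² + 63x + 22.
Step 5: lead(−21x² + 63x + 22) ÷ lead(D) = −21x² ÷ 3x² = −7. Subtract (−7)·D = −21x² + 56x + 21. Remainder: 7x + 1.

Q = [9, 4, -4, 8, -7]; R = [7, 1]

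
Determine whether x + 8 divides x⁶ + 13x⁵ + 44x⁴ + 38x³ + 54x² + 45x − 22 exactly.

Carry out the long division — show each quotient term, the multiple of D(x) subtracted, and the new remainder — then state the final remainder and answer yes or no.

R(x) = 2, so D(x) is not a factor of P(x). no

Step 1: lead(x⁶ + 13x⁵ + 44x⁴ + 38x³ + 54x² + 45x − 22) ÷ lead(D) = x⁶ ÷ x = x⁵. Subtract (x⁵)·D = x⁶ + 8x⁵. Remainder: 5x⁵ + 44x⁴ + 38x³ + 54x² + 45x − 22.
Step 2: lead(5x⁵ + 44x⁴ + 38x³ + 54x² + 45x − 22) ÷ lead(D) = 5x⁵ ÷ x = 5x⁴. Subtract (5x⁴)·D = 5x⁵ + 40x⁴. Remainder: 4x⁴ + 38x³ + 54x² + 45x − 22.
Step 3: lead(4x⁴ + 38x³ + 54x² + 45x − 22) ÷ lead(D) = 4x⁴ ÷ x = 4x³. Subtract (4x³)·D = 4x⁴ + 32x³. Remainder: 6x³ + 54x² + 45x − 22.
Step 4: lead(6x³ + 54x² + 45x − 22) ÷ lead(D) = 6x³ ÷ x = 6x². Subtract (6x²)·D = 6x³ + 48x². Remainder: 6x² + 45x − 22.
Step 5: lead(6x² + 45x − 22) ÷ lead(D) = 6x² ÷ x = 6x. Subtract (6x)·D = 6x² + 48x. Remainder: −3x − 22.
Step 6: lead(−3x − 22) ÷ lead(D) = −3x ÷ x = −3. Subtract (−3)·D = −3x − 24. Remainder: 2.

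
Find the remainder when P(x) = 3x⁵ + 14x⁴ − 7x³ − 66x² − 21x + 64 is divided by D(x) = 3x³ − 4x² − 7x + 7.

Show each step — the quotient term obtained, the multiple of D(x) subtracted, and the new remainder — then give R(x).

R(x) = x² − 7x + 8

Step 1: lead(3x⁵ + 14x⁴ − 7x³ − 66x² − 21x + 64) ÷ lead(D) = 3x⁵ ÷ 3x³ = x². Subtract (x²)·D = 3x⁵ − 4x⁴ − 7x³ + 7x². Remainder: 18x⁴ − 73x² − 21x + 64.
Step 2: lead(18x⁴ − 73x² − 21x + 64) ÷ lead(D) = 18x⁴ ÷ 3x³ = 6x. Subtract (6x)·D = 18x⁴ − 24x³ − 42x² + 42x. Remainder: 24x³ − 31x² − 63x + 64.
Step 3: lead(24x³ − 31x² − 63x + 64) ÷ lead(D) = 24x³ ÷ 3x³ = 8. Subtract (8)·D = 24x³ − 32x² − 56x + 56. Remainder: x² − 7x + 8.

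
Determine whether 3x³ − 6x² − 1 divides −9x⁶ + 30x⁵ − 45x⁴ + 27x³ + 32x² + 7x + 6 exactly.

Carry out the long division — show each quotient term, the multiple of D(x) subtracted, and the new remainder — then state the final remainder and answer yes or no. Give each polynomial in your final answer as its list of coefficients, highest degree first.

R = [0], so D(x) is a factor of P(x). yes

Step 1: lead(−9x⁶ + 30x⁵ − 45x⁴ + 27x³ + 32x² + 7x + 6) ÷ lead(D) = −9x⁶ ÷ 3x³ = −3x³. Subtract (−3x³)·D = −9x⁶ + 18x⁵ + 3x³. Remainder: 12x⁵ − 45x⁴ + 24x³ + 32x² + 7x + 6.
Step 2: lead(12x⁵ − 45x⁴ + 24x³ + 32x² + 7x + 6) ÷ lead(D) = 12x⁵ ÷ 3x³ = 4x². Subtract (4x²)·D = 12x⁵ − 24x⁴ − 4x². Remainder: −21x⁴ + 24x³ + 36x² + 7x + 6.
Step 3: lead(−21x⁴ + 24x³ + 36x² + 7x + 6) ÷ lead(D) = −21x⁴ ÷ 3x³ = −7x. Subtract (−7x)·D = −21x⁴ + 42x³ + 7x. Remainder: −18x³ + 36x² + 6.
Step 4: lead(−18x³ + 36x² + 6) ÷ lead(D) = −18x³ ÷ 3x³ = −6. Subtract (−6)·D = −18x³ + 36x² + 6. Remainder: 0.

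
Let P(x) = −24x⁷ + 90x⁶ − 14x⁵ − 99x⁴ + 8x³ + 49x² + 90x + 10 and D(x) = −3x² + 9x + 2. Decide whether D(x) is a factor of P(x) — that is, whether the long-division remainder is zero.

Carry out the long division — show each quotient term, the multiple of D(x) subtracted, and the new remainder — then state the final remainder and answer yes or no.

R(x) = 4x − 6, so D(x) is not a factor of P(x). no

Step 1: lead(−24x⁷ + 90x⁶ − 14x⁵ − 99x⁴ + 8x³ + 49x² + 90x + 10) ÷ lead(D) = −24x⁷ ÷ −3x² = 8x⁵. Subtract (8x⁵)·D = −24x⁷ + 72x⁶ + 16x⁵. Remainder: 18x⁶ − 30x⁵ − 99x⁴ + 8x³ + 49x² + 90x + 10.
Step 2: lead(18x⁶ − 30x⁵ − 99x⁴ + 8x³ + 49x² + 90x + 10) ÷ lead(D) = 18x⁶ ÷ −3x² = −6x⁴. Subtract (−6x⁴)·D = 18x⁶ − 54x⁵ − 12x⁴. Remainder: 24x⁵ − 87x⁴ + 8x³ + 49x² + 90x + 10.
Step 3: lead(24x⁵ − 87x⁴ + 8x³ + 49x² + 90x + 10) ÷ lead(D) = 24x⁵ ÷ −3x² = −8x³. Subtract (−8x³)·D = 24x⁵ − 72x⁴ − 16x³. Remainder: −15x⁴ + 24x³ + 49x² + 90x + 10.
Step 4: lead(−15x⁴ + 24x³ + 49x² + 90x + 10) ÷ lead(D) = −15x⁴ ÷ −3x² = 5x². Subtract (5x²)·D = −15x⁴ + 45x³ + 10x². Remainder: −21x³ + 39x² + 90x + 10.
Step 5: lead(−21x³ + 39x² + 90x + 10) ÷ lead(D) = −21x³ ÷ −3x² = 7x. Subtract (7x)·D = −21x³ + 63x² + 14x. Remainder: −24x² + 76x + 10.
Step 6: lead(−24x² + 76x + 10) ÷ lead(D) = −24x² ÷ −3x² = 8. Subtract (8)·D = −24x² + 72x + 16. Remainder: 4x − 6.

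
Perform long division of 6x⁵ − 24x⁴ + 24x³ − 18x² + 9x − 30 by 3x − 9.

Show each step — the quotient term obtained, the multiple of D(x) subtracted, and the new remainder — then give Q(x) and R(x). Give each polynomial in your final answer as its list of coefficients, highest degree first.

Q = [2, -2, 2, 0, 3]; R = [-3]

Step 1: lead(6x⁵ − 24x⁴ + 24x³ − 18x² + 9x − 30) ÷ lead(D) = 6x⁵ ÷ 3x = 2x⁴. Subtract (2x⁴)·D = 6x⁵ − 18x⁴. Remainder: −6x⁴ + 24x³ − 18x² + 9x − 30.
Step 2: lead(−6x⁴ + 24x³ − 18x² + 9x − 30) ÷ lead(D) = −6x⁴ ÷ 3x = −2x³. Subtract (−2x³)·D = −6x⁴ + 18x³. Remainder: 6x³ − 18x² + 9x − 30.
Step 3: lead(6x³ − 18x² + 9x − 30) ÷ lead(D) = 6x³ ÷ 3x = 2x². Subtract (2x²)·D = 6x³ − 18x². Remainder: 9x − 30.
Step 4: lead(9x − 30) ÷ lead(D) = 9x ÷ 3x = 3. Subtract (3)·D = 9x − 27. Remainder: −3.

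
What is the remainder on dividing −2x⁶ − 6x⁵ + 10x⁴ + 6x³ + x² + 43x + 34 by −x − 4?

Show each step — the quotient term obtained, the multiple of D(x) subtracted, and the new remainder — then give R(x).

Step 1: lead(−2x⁶ − 6x⁵ + 10x⁴ + 6x³ + x² + 43x + 34) ÷ lead(D) = −2x⁶ ÷ −x = 2x⁵. Subtract (2x⁵)·D = −2x⁶ − 8x⁵. Remainder: 2x⁵ + 10x⁴ + 6x³ + x² + 43x + 34.
Step 2: lead(2x⁵ + 10x⁴ + 6x³ + x² + 43x + 34) ÷ lead(D) = 2x⁵ ÷ −x = −2x⁴. Subtract (−2x⁴)·D = 2x⁵ + 8x⁴. Remainder: 2x⁴ + 6x³ + x² + 43x + 34.
Step 3: lead(2x⁴ + 6x³ + x² + 43x + 34) ÷ lead(D) = 2x⁴ ÷ −x = −2x³. Subtract (−2x³)·D = 2x⁴ + 8x³. Remainder: −2x³ + x² + 43x + 34.
Step 4: lead(−2x³ + x² + 43x + 34) ÷ lead(D) = −2x³ ÷ −x = 2x². Subtract (2x²)·D = −2x³ − 8x². Remainder: 9x² + 43x + 34.
Step 5: lead(9x² + 43x + 34) ÷ lead(D) = 9x² ÷ −x = −9x. Subtract (−9x)·D = 9x² + 36x. Remainder: 7x + 34.
Step 6: lead(7x + 34) ÷ lead(D) = 7x ÷ −x = −7. Subtract (−7)·D = 7x + 28. Remainder: 6.

R(x) = 6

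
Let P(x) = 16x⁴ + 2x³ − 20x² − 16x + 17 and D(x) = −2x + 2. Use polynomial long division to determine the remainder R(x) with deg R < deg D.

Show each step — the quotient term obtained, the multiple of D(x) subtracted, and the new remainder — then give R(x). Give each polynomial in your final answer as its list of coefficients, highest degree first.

R = [-1]

Step 1: lead(16x⁴ + 2x³ − 20x² − 16x + 17) ÷ lead(D) = 16x⁴ ÷ −2x = −8x³. Subtract (−8x³)·D = 16x⁴ − 16x³. Remainder: 18x³ − 20x² − 16x + 17.
Step 2: lead(18x³ − 20x² − 16x + 17) ÷ lead(D) = 18x³ ÷ −2x = −9x². Subtract (−9x²)·D = 18x³ − 18x². Remainder: −2x² − 16x + 17.
Step 3: lead(−2x² − 16x + 17) ÷ lead(D) = −2x² ÷ −2x = x. Subtract (x)·D = −2x² + 2x. Remainder: −18x + 17.
Step 4: lead(−18x + 17) ÷ lead(D) = −18x ÷ −2x = 9. Subtract (9)·D = −18x + 18. Remainder: −1.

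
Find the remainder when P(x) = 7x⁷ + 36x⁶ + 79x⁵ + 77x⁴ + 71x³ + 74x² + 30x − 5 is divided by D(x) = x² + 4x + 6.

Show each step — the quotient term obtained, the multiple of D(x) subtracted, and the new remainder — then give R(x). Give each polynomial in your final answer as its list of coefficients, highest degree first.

R = [-5]

Step 1: lead(7x⁷ + 36x⁶ + 79x⁵ + 77x⁴ + 71x³ + 74x² + 30x − 5) ÷ lead(D) = 7x⁷ ÷ x² = 7x⁵. Subtract (7x⁵)·D = 7x⁷ + 28x⁶ + 42x⁵. Remainder: 8x⁶ + 37x⁵ + 77x⁴ + 71x³ + 74x² + 30x − 5.
Step 2: lead(8x⁶ + 37x⁵ + 77x⁴ + 71x³ + 74x² + 30x − 5) ÷ lead(D) = 8x⁶ ÷ x² = 8x⁴. Subtract (8x⁴)·D = 8x⁶ + 32x⁵ + 48x⁴. Remainder: 5x⁵ + 29x⁴ + 71x³ + 74x² + 30x − 5.
Step 3: lead(5x⁵ + 29x⁴ + 71x³ + 74x² + 30x − 5) ÷ lead(D) = 5x⁵ ÷ x² = 5x³. Subtract (5x³)·D = 5x⁵ + 20x⁴ + 30x³. Remainder: 9x⁴ + 41x³ + 74x² + 30x − 5.
Step 4: lead(9x⁴ + 41x³ + 74x² + 30x − 5) ÷ lead(D) = 9x⁴ ÷ x² = 9x². Subtract (9x²)·D = 9x⁴ + 36x³ + 54x². Remainder: 5x³ + 20x² + 30x − 5.
Step 5: lead(5x³ + 20x² + 30x − 5) ÷ lead(D) = 5x³ ÷ x² = 5x. Subtract (5x)·D = 5x³ + 20x² + 30x. Remainder: −5.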